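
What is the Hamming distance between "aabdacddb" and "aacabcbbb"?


Comparing "aabdacddb" and "aacabcbbb" position by position:
  Position 0: 'a' vs 'a' => same
  Position 1: 'a' vs 'a' => same
  Position 2: 'b' vs 'c' => differ
  Position 3: 'd' vs 'a' => differ
  Position 4: 'a' vs 'b' => differ
  Position 5: 'c' vs 'c' => same
  Position 6: 'd' vs 'b' => differ
  Position 7: 'd' vs 'b' => differ
  Position 8: 'b' vs 'b' => same
Total differences (Hamming distance): 5

5


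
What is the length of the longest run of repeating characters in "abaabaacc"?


Input: "abaabaacc"
Scanning for longest run:
  Position 1 ('b'): new char, reset run to 1
  Position 2 ('a'): new char, reset run to 1
  Position 3 ('a'): continues run of 'a', length=2
  Position 4 ('b'): new char, reset run to 1
  Position 5 ('a'): new char, reset run to 1
  Position 6 ('a'): continues run of 'a', length=2
  Position 7 ('c'): new char, reset run to 1
  Position 8 ('c'): continues run of 'c', length=2
Longest run: 'a' with length 2

2


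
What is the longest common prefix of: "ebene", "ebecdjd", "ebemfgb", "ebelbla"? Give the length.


Words: ebene, ebecdjd, ebemfgb, ebelbla
  Position 0: all 'e' => match
  Position 1: all 'b' => match
  Position 2: all 'e' => match
  Position 3: ('n', 'c', 'm', 'l') => mismatch, stop
LCP = "ebe" (length 3)

3


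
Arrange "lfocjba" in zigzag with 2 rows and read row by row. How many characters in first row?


Zigzag "lfocjba" into 2 rows:
Placing characters:
  'l' => row 0
  'f' => row 1
  'o' => row 0
  'c' => row 1
  'j' => row 0
  'b' => row 1
  'a' => row 0
Rows:
  Row 0: "loja"
  Row 1: "fcb"
First row length: 4

4


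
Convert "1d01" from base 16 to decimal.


Input: "1d01" in base 16
Positional expansion:
  Digit '1' (value 1) x 16^3 = 4096
  Digit 'd' (value 13) x 16^2 = 3328
  Digit '0' (value 0) x 16^1 = 0
  Digit '1' (value 1) x 16^0 = 1
Sum = 7425

7425


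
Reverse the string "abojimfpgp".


Input: abojimfpgp
Reading characters right to left:
  Position 9: 'p'
  Position 8: 'g'
  Position 7: 'p'
  Position 6: 'f'
  Position 5: 'm'
  Position 4: 'i'
  Position 3: 'j'
  Position 2: 'o'
  Position 1: 'b'
  Position 0: 'a'
Reversed: pgpfmijoba

pgpfmijoba


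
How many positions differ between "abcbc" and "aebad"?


Comparing "abcbc" and "aebad" position by position:
  Position 0: 'a' vs 'a' => same
  Position 1: 'b' vs 'e' => DIFFER
  Position 2: 'c' vs 'b' => DIFFER
  Position 3: 'b' vs 'a' => DIFFER
  Position 4: 'c' vs 'd' => DIFFER
Positions that differ: 4

4


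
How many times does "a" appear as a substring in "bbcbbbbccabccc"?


Searching for "a" in "bbcbbbbccabccc"
Scanning each position:
  Position 0: "b" => no
  Position 1: "b" => no
  Position 2: "c" => no
  Position 3: "b" => no
  Position 4: "b" => no
  Position 5: "b" => no
  Position 6: "b" => no
  Position 7: "c" => no
  Position 8: "c" => no
  Position 9: "a" => MATCH
  Position 10: "b" => no
  Position 11: "c" => no
  Position 12: "c" => no
  Position 13: "c" => no
Total occurrences: 1

1


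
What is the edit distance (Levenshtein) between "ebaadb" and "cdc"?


Computing edit distance: "ebaadb" -> "cdc"
DP table:
           c    d    c
      0    1    2    3
  e   1    1    2    3
  b   2    2    2    3
  a   3    3    3    3
  a   4    4    4    4
  d   5    5    4    5
  b   6    6    5    5
Edit distance = dp[6][3] = 5

5


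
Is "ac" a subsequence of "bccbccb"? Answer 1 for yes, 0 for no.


Check if "ac" is a subsequence of "bccbccb"
Greedy scan:
  Position 0 ('b'): no match needed
  Position 1 ('c'): no match needed
  Position 2 ('c'): no match needed
  Position 3 ('b'): no match needed
  Position 4 ('c'): no match needed
  Position 5 ('c'): no match needed
  Position 6 ('b'): no match needed
Only matched 0/2 characters => not a subsequence

0


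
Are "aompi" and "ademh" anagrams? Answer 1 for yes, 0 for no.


Strings: "aompi", "ademh"
Sorted first:  aimop
Sorted second: adehm
Differ at position 1: 'i' vs 'd' => not anagrams

0


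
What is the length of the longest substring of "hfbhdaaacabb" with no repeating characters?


Input: "hfbhdaaacabb"
Sliding window (track last position of each char):
  Position 0 ('h'): window [0,0] length 1 -- new best
  Position 1 ('f'): window [0,1] length 2 -- new best
  Position 2 ('b'): window [0,2] length 3 -- new best
  Position 3 ('h'): repeat (last at 0), move window start to 1
  Position 3 ('h'): window [1,3] length 3
  Position 4 ('d'): window [1,4] length 4 -- new best
  Position 5 ('a'): window [1,5] length 5 -- new best
  Position 6 ('a'): repeat (last at 5), move window start to 6
  Position 6 ('a'): window [6,6] length 1
  Position 7 ('a'): repeat (last at 6), move window start to 7
  Position 7 ('a'): window [7,7] length 1
  Position 8 ('c'): window [7,8] length 2
  Position 9 ('a'): repeat (last at 7), move window start to 8
  Position 9 ('a'): window [8,9] length 2
  Position 10 ('b'): window [8,10] length 3
  Position 11 ('b'): repeat (last at 10), move window start to 11
  Position 11 ('b'): window [11,11] length 1
Longest substring with no repeats: "fbhda" with length 5

5


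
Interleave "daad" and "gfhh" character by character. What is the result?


Interleaving "daad" and "gfhh":
  Position 0: 'd' from first, 'g' from second => "dg"
  Position 1: 'a' from first, 'f' from second => "af"
  Position 2: 'a' from first, 'h' from second => "ah"
  Position 3: 'd' from first, 'h' from second => "dh"
Result: dgafahdh

dgafahdh


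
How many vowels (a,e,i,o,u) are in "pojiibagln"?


Input: pojiibagln
Checking each character:
  'p' at position 0: consonant
  'o' at position 1: vowel (running total: 1)
  'j' at position 2: consonant
  'i' at position 3: vowel (running total: 2)
  'i' at position 4: vowel (running total: 3)
  'b' at position 5: consonant
  'a' at position 6: vowel (running total: 4)
  'g' at position 7: consonant
  'l' at position 8: consonant
  'n' at position 9: consonant
Total vowels: 4

4


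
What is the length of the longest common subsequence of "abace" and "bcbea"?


LCS of "abace" and "bcbea"
DP table:
           b    c    b    e    a
      0    0    0    0    0    0
  a   0    0    0    0    0    1
  b   0    1    1    1    1    1
  a   0    1    1    1    1    2
  c   0    1    2    2    2    2
  e   0    1    2    2    3    3
LCS length = dp[5][5] = 3

3


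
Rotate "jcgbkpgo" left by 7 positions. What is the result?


Input: "jcgbkpgo", rotate left by 7
First 7 characters: "jcgbkpg"
Remaining characters: "o"
Concatenate remaining + first: "o" + "jcgbkpg" = "ojcgbkpg"

ojcgbkpg


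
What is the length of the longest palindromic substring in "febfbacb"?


Input: "febfbacb"
Checking substrings for palindromes:
  [2:5] "bfb" (len 3) => palindrome
Longest palindromic substring: "bfb" with length 3

3


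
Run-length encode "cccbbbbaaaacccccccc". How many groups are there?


Input: cccbbbbaaaacccccccc
Scanning for consecutive runs:
  Group 1: 'c' x 3 (positions 0-2)
  Group 2: 'b' x 4 (positions 3-6)
  Group 3: 'a' x 4 (positions 7-10)
  Group 4: 'c' x 8 (positions 11-18)
Total groups: 4

4


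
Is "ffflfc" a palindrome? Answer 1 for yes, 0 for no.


Input: ffflfc
Reversed: cflfff
  Compare pos 0 ('f') with pos 5 ('c'): MISMATCH
  Compare pos 1 ('f') with pos 4 ('f'): match
  Compare pos 2 ('f') with pos 3 ('l'): MISMATCH
Result: not a palindrome

0


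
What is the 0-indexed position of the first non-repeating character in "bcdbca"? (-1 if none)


Input: bcdbca
Character frequencies:
  'a': 1
  'b': 2
  'c': 2
  'd': 1
Scanning left to right for freq == 1:
  Position 0 ('b'): freq=2, skip
  Position 1 ('c'): freq=2, skip
  Position 2 ('d'): unique! => answer = 2

2


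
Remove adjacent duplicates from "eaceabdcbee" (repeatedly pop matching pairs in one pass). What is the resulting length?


Input: eaceabdcbee
Stack-based adjacent duplicate removal:
  Read 'e': push. Stack: e
  Read 'a': push. Stack: ea
  Read 'c': push. Stack: eac
  Read 'e': push. Stack: eace
  Read 'a': push. Stack: eacea
  Read 'b': push. Stack: eaceab
  Read 'd': push. Stack: eaceabd
  Read 'c': push. Stack: eaceabdc
  Read 'b': push. Stack: eaceabdcb
  Read 'e': push. Stack: eaceabdcbe
  Read 'e': matches stack top 'e' => pop. Stack: eaceabdcb
Final stack: "eaceabdcb" (length 9)

9


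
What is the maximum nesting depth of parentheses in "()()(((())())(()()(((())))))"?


Input: "()()(((())())(()()(((())))))"
Tracking depth:
  Position 0 '(': depth becomes 1
  Position 1 ')': depth becomes 0
  Position 2 '(': depth becomes 1
  Position 3 ')': depth becomes 0
  Position 4 '(': depth becomes 1
  Position 5 '(': depth becomes 2
  Position 6 '(': depth becomes 3
  Position 7 '(': depth becomes 4
  Position 8 ')': depth becomes 3
  Position 9 ')': depth becomes 2
  Position 10 '(': depth becomes 3
  Position 11 ')': depth becomes 2
  Position 12 ')': depth becomes 1
  Position 13 '(': depth becomes 2
  Position 14 '(': depth becomes 3
  Position 15 ')': depth becomes 2
  Position 16 '(': depth becomes 3
  Position 17 ')': depth becomes 2
  Position 18 '(': depth becomes 3
  Position 19 '(': depth becomes 4
  Position 20 '(': depth becomes 5
  Position 21 '(': depth becomes 6
  Position 22 ')': depth becomes 5
  Position 23 ')': depth becomes 4
  Position 24 ')': depth becomes 3
  Position 25 ')': depth becomes 2
  Position 26 ')': depth becomes 1
  Position 27 ')': depth becomes 0
Maximum depth reached: 6

6


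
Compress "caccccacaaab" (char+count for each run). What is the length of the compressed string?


Input: caccccacaaab
Runs:
  'c' x 1 => "c1"
  'a' x 1 => "a1"
  'c' x 4 => "c4"
  'a' x 1 => "a1"
  'c' x 1 => "c1"
  'a' x 3 => "a3"
  'b' x 1 => "b1"
Compressed: "c1a1c4a1c1a3b1"
Compressed length: 14

14


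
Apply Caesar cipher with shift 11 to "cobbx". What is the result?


Caesar cipher: shift "cobbx" by 11
  'c' (pos 2) + 11 = pos 13 = 'n'
  'o' (pos 14) + 11 = pos 25 = 'z'
  'b' (pos 1) + 11 = pos 12 = 'm'
  'b' (pos 1) + 11 = pos 12 = 'm'
  'x' (pos 23) + 11 = pos 8 = 'i'
Result: nzmmi

nzmmi


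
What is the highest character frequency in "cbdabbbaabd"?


Input: cbdabbbaabd
Character counts:
  'a': 3
  'b': 5
  'c': 1
  'd': 2
Maximum frequency: 5

5


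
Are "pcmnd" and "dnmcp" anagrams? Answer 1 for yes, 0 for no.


Strings: "pcmnd", "dnmcp"
Sorted first:  cdmnp
Sorted second: cdmnp
Sorted forms match => anagrams

1


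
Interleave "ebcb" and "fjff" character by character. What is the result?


Interleaving "ebcb" and "fjff":
  Position 0: 'e' from first, 'f' from second => "ef"
  Position 1: 'b' from first, 'j' from second => "bj"
  Position 2: 'c' from first, 'f' from second => "cf"
  Position 3: 'b' from first, 'f' from second => "bf"
Result: efbjcfbf

efbjcfbf


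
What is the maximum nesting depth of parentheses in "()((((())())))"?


Input: "()((((())())))"
Tracking depth:
  Position 0 '(': depth becomes 1
  Position 1 ')': depth becomes 0
  Position 2 '(': depth becomes 1
  Position 3 '(': depth becomes 2
  Position 4 '(': depth becomes 3
  Position 5 '(': depth becomes 4
  Position 6 '(': depth becomes 5
  Position 7 ')': depth becomes 4
  Position 8 ')': depth becomes 3
  Position 9 '(': depth becomes 4
  Position 10 ')': depth becomes 3
  Position 11 ')': depth becomes 2
  Position 12 ')': depth becomes 1
  Position 13 ')': depth becomes 0
Maximum depth reached: 5

5


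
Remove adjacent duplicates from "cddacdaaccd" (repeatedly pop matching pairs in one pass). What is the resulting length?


Input: cddacdaaccd
Stack-based adjacent duplicate removal:
  Read 'c': push. Stack: c
  Read 'd': push. Stack: cd
  Read 'd': matches stack top 'd' => pop. Stack: c
  Read 'a': push. Stack: ca
  Read 'c': push. Stack: cac
  Read 'd': push. Stack: cacd
  Read 'a': push. Stack: cacda
  Read 'a': matches stack top 'a' => pop. Stack: cacd
  Read 'c': push. Stack: cacdc
  Read 'c': matches stack top 'c' => pop. Stack: cacd
  Read 'd': matches stack top 'd' => pop. Stack: cac
Final stack: "cac" (length 3)

3


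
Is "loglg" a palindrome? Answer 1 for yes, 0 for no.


Input: loglg
Reversed: glgol
  Compare pos 0 ('l') with pos 4 ('g'): MISMATCH
  Compare pos 1 ('o') with pos 3 ('l'): MISMATCH
Result: not a palindrome

0


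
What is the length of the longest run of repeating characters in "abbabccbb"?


Input: "abbabccbb"
Scanning for longest run:
  Position 1 ('b'): new char, reset run to 1
  Position 2 ('b'): continues run of 'b', length=2
  Position 3 ('a'): new char, reset run to 1
  Position 4 ('b'): new char, reset run to 1
  Position 5 ('c'): new char, reset run to 1
  Position 6 ('c'): continues run of 'c', length=2
  Position 7 ('b'): new char, reset run to 1
  Position 8 ('b'): continues run of 'b', length=2
Longest run: 'b' with length 2

2


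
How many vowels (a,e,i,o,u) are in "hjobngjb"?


Input: hjobngjb
Checking each character:
  'h' at position 0: consonant
  'j' at position 1: consonant
  'o' at position 2: vowel (running total: 1)
  'b' at position 3: consonant
  'n' at position 4: consonant
  'g' at position 5: consonant
  'j' at position 6: consonant
  'b' at position 7: consonant
Total vowels: 1

1


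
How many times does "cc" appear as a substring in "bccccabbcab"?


Searching for "cc" in "bccccabbcab"
Scanning each position:
  Position 0: "bc" => no
  Position 1: "cc" => MATCH
  Position 2: "cc" => MATCH
  Position 3: "cc" => MATCH
  Position 4: "ca" => no
  Position 5: "ab" => no
  Position 6: "bb" => no
  Position 7: "bc" => no
  Position 8: "ca" => no
  Position 9: "ab" => no
Total occurrences: 3

3


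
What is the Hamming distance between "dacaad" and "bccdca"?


Comparing "dacaad" and "bccdca" position by position:
  Position 0: 'd' vs 'b' => differ
  Position 1: 'a' vs 'c' => differ
  Position 2: 'c' vs 'c' => same
  Position 3: 'a' vs 'd' => differ
  Position 4: 'a' vs 'c' => differ
  Position 5: 'd' vs 'a' => differ
Total differences (Hamming distance): 5

5


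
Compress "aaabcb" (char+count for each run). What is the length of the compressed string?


Input: aaabcb
Runs:
  'a' x 3 => "a3"
  'b' x 1 => "b1"
  'c' x 1 => "c1"
  'b' x 1 => "b1"
Compressed: "a3b1c1b1"
Compressed length: 8

8


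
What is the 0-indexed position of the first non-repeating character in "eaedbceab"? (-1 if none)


Input: eaedbceab
Character frequencies:
  'a': 2
  'b': 2
  'c': 1
  'd': 1
  'e': 3
Scanning left to right for freq == 1:
  Position 0 ('e'): freq=3, skip
  Position 1 ('a'): freq=2, skip
  Position 2 ('e'): freq=3, skip
  Position 3 ('d'): unique! => answer = 3

3


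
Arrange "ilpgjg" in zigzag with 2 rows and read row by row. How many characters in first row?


Zigzag "ilpgjg" into 2 rows:
Placing characters:
  'i' => row 0
  'l' => row 1
  'p' => row 0
  'g' => row 1
  'j' => row 0
  'g' => row 1
Rows:
  Row 0: "ipj"
  Row 1: "lgg"
First row length: 3

3


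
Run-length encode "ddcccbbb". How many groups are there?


Input: ddcccbbb
Scanning for consecutive runs:
  Group 1: 'd' x 2 (positions 0-1)
  Group 2: 'c' x 3 (positions 2-4)
  Group 3: 'b' x 3 (positions 5-7)
Total groups: 3

3


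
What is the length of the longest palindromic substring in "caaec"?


Input: "caaec"
Checking substrings for palindromes:
  [1:3] "aa" (len 2) => palindrome
Longest palindromic substring: "aa" with length 2

2


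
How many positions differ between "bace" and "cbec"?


Comparing "bace" and "cbec" position by position:
  Position 0: 'b' vs 'c' => DIFFER
  Position 1: 'a' vs 'b' => DIFFER
  Position 2: 'c' vs 'e' => DIFFER
  Position 3: 'e' vs 'c' => DIFFER
Positions that differ: 4

4


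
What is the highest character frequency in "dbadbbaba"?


Input: dbadbbaba
Character counts:
  'a': 3
  'b': 4
  'd': 2
Maximum frequency: 4

4


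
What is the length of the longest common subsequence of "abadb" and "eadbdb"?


LCS of "abadb" and "eadbdb"
DP table:
           e    a    d    b    d    b
      0    0    0    0    0    0    0
  a   0    0    1    1    1    1    1
  b   0    0    1    1    2    2    2
  a   0    0    1    1    2    2    2
  d   0    0    1    2    2    3    3
  b   0    0    1    2    3    3    4
LCS length = dp[5][6] = 4

4


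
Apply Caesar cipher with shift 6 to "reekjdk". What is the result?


Caesar cipher: shift "reekjdk" by 6
  'r' (pos 17) + 6 = pos 23 = 'x'
  'e' (pos 4) + 6 = pos 10 = 'k'
  'e' (pos 4) + 6 = pos 10 = 'k'
  'k' (pos 10) + 6 = pos 16 = 'q'
  'j' (pos 9) + 6 = pos 15 = 'p'
  'd' (pos 3) + 6 = pos 9 = 'j'
  'k' (pos 10) + 6 = pos 16 = 'q'
Result: xkkqpjq

xkkqpjq


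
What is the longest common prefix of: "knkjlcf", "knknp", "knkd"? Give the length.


Words: knkjlcf, knknp, knkd
  Position 0: all 'k' => match
  Position 1: all 'n' => match
  Position 2: all 'k' => match
  Position 3: ('j', 'n', 'd') => mismatch, stop
LCP = "knk" (length 3)

3


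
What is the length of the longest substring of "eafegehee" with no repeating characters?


Input: "eafegehee"
Sliding window (track last position of each char):
  Position 0 ('e'): window [0,0] length 1 -- new best
  Position 1 ('a'): window [0,1] length 2 -- new best
  Position 2 ('f'): window [0,2] length 3 -- new best
  Position 3 ('e'): repeat (last at 0), move window start to 1
  Position 3 ('e'): window [1,3] length 3
  Position 4 ('g'): window [1,4] length 4 -- new best
  Position 5 ('e'): repeat (last at 3), move window start to 4
  Position 5 ('e'): window [4,5] length 2
  Position 6 ('h'): window [4,6] length 3
  Position 7 ('e'): repeat (last at 5), move window start to 6
  Position 7 ('e'): window [6,7] length 2
  Position 8 ('e'): repeat (last at 7), move window start to 8
  Position 8 ('e'): window [8,8] length 1
Longest substring with no repeats: "afeg" with length 4

4


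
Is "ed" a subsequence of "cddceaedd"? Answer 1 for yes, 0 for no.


Check if "ed" is a subsequence of "cddceaedd"
Greedy scan:
  Position 0 ('c'): no match needed
  Position 1 ('d'): no match needed
  Position 2 ('d'): no match needed
  Position 3 ('c'): no match needed
  Position 4 ('e'): matches sub[0] = 'e'
  Position 5 ('a'): no match needed
  Position 6 ('e'): no match needed
  Position 7 ('d'): matches sub[1] = 'd'
  Position 8 ('d'): no match needed
All 2 characters matched => is a subsequence

1


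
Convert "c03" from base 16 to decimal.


Input: "c03" in base 16
Positional expansion:
  Digit 'c' (value 12) x 16^2 = 3072
  Digit '0' (value 0) x 16^1 = 0
  Digit '3' (value 3) x 16^0 = 3
Sum = 3075

3075


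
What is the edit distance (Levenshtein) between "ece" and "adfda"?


Computing edit distance: "ece" -> "adfda"
DP table:
           a    d    f    d    a
      0    1    2    3    4    5
  e   1    1    2    3    4    5
  c   2    2    2    3    4    5
  e   3    3    3    3    4    5
Edit distance = dp[3][5] = 5

5


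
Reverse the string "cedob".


Input: cedob
Reading characters right to left:
  Position 4: 'b'
  Position 3: 'o'
  Position 2: 'd'
  Position 1: 'e'
  Position 0: 'c'
Reversed: bodec

bodec


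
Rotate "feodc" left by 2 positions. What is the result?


Input: "feodc", rotate left by 2
First 2 characters: "fe"
Remaining characters: "odc"
Concatenate remaining + first: "odc" + "fe" = "odcfe"

odcfe


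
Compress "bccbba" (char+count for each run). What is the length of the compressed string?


Input: bccbba
Runs:
  'b' x 1 => "b1"
  'c' x 2 => "c2"
  'b' x 2 => "b2"
  'a' x 1 => "a1"
Compressed: "b1c2b2a1"
Compressed length: 8

8


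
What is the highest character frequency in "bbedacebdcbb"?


Input: bbedacebdcbb
Character counts:
  'a': 1
  'b': 5
  'c': 2
  'd': 2
  'e': 2
Maximum frequency: 5

5


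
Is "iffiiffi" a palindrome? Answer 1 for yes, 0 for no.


Input: iffiiffi
Reversed: iffiiffi
  Compare pos 0 ('i') with pos 7 ('i'): match
  Compare pos 1 ('f') with pos 6 ('f'): match
  Compare pos 2 ('f') with pos 5 ('f'): match
  Compare pos 3 ('i') with pos 4 ('i'): match
Result: palindrome

1


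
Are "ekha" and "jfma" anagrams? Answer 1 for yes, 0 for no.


Strings: "ekha", "jfma"
Sorted first:  aehk
Sorted second: afjm
Differ at position 1: 'e' vs 'f' => not anagrams

0


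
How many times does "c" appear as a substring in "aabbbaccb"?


Searching for "c" in "aabbbaccb"
Scanning each position:
  Position 0: "a" => no
  Position 1: "a" => no
  Position 2: "b" => no
  Position 3: "b" => no
  Position 4: "b" => no
  Position 5: "a" => no
  Position 6: "c" => MATCH
  Position 7: "c" => MATCH
  Position 8: "b" => no
Total occurrences: 2

2


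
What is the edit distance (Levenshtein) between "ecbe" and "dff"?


Computing edit distance: "ecbe" -> "dff"
DP table:
           d    f    f
      0    1    2    3
  e   1    1    2    3
  c   2    2    2    3
  b   3    3    3    3
  e   4    4    4    4
Edit distance = dp[4][3] = 4

4


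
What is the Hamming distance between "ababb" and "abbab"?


Comparing "ababb" and "abbab" position by position:
  Position 0: 'a' vs 'a' => same
  Position 1: 'b' vs 'b' => same
  Position 2: 'a' vs 'b' => differ
  Position 3: 'b' vs 'a' => differ
  Position 4: 'b' vs 'b' => same
Total differences (Hamming distance): 2

2


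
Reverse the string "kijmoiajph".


Input: kijmoiajph
Reading characters right to left:
  Position 9: 'h'
  Position 8: 'p'
  Position 7: 'j'
  Position 6: 'a'
  Position 5: 'i'
  Position 4: 'o'
  Position 3: 'm'
  Position 2: 'j'
  Position 1: 'i'
  Position 0: 'k'
Reversed: hpjaiomjik

hpjaiomjik


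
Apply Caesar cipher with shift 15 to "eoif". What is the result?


Caesar cipher: shift "eoif" by 15
  'e' (pos 4) + 15 = pos 19 = 't'
  'o' (pos 14) + 15 = pos 3 = 'd'
  'i' (pos 8) + 15 = pos 23 = 'x'
  'f' (pos 5) + 15 = pos 20 = 'u'
Result: tdxu

tdxu


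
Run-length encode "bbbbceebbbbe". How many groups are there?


Input: bbbbceebbbbe
Scanning for consecutive runs:
  Group 1: 'b' x 4 (positions 0-3)
  Group 2: 'c' x 1 (positions 4-4)
  Group 3: 'e' x 2 (positions 5-6)
  Group 4: 'b' x 4 (positions 7-10)
  Group 5: 'e' x 1 (positions 11-11)
Total groups: 5

5


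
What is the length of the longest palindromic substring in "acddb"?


Input: "acddb"
Checking substrings for palindromes:
  [2:4] "dd" (len 2) => palindrome
Longest palindromic substring: "dd" with length 2

2


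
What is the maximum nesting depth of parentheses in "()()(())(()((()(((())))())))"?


Input: "()()(())(()((()(((())))())))"
Tracking depth:
  Position 0 '(': depth becomes 1
  Position 1 ')': depth becomes 0
  Position 2 '(': depth becomes 1
  Position 3 ')': depth becomes 0
  Position 4 '(': depth becomes 1
  Position 5 '(': depth becomes 2
  Position 6 ')': depth becomes 1
  Position 7 ')': depth becomes 0
  Position 8 '(': depth becomes 1
  Position 9 '(': depth becomes 2
  Position 10 ')': depth becomes 1
  Position 11 '(': depth becomes 2
  Position 12 '(': depth becomes 3
  Position 13 '(': depth becomes 4
  Position 14 ')': depth becomes 3
  Position 15 '(': depth becomes 4
  Position 16 '(': depth becomes 5
  Position 17 '(': depth becomes 6
  Position 18 '(': depth becomes 7
  Position 19 ')': depth becomes 6
  Position 20 ')': depth becomes 5
  Position 21 ')': depth becomes 4
  Position 22 ')': depth becomes 3
  Position 23 '(': depth becomes 4
  Position 24 ')': depth becomes 3
  Position 25 ')': depth becomes 2
  Position 26 ')': depth becomes 1
  Position 27 ')': depth becomes 0
Maximum depth reached: 7

7


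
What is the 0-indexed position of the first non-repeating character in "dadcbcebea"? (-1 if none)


Input: dadcbcebea
Character frequencies:
  'a': 2
  'b': 2
  'c': 2
  'd': 2
  'e': 2
Scanning left to right for freq == 1:
  Position 0 ('d'): freq=2, skip
  Position 1 ('a'): freq=2, skip
  Position 2 ('d'): freq=2, skip
  Position 3 ('c'): freq=2, skip
  Position 4 ('b'): freq=2, skip
  Position 5 ('c'): freq=2, skip
  Position 6 ('e'): freq=2, skip
  Position 7 ('b'): freq=2, skip
  Position 8 ('e'): freq=2, skip
  Position 9 ('a'): freq=2, skip
  No unique character found => answer = -1

-1


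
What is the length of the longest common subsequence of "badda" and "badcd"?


LCS of "badda" and "badcd"
DP table:
           b    a    d    c    d
      0    0    0    0    0    0
  b   0    1    1    1    1    1
  a   0    1    2    2    2    2
  d   0    1    2    3    3    3
  d   0    1    2    3    3    4
  a   0    1    2    3    3    4
LCS length = dp[5][5] = 4

4


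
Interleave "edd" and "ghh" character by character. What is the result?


Interleaving "edd" and "ghh":
  Position 0: 'e' from first, 'g' from second => "eg"
  Position 1: 'd' from first, 'h' from second => "dh"
  Position 2: 'd' from first, 'h' from second => "dh"
Result: egdhdh

egdhdh


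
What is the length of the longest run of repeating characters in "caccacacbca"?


Input: "caccacacbca"
Scanning for longest run:
  Position 1 ('a'): new char, reset run to 1
  Position 2 ('c'): new char, reset run to 1
  Position 3 ('c'): continues run of 'c', length=2
  Position 4 ('a'): new char, reset run to 1
  Position 5 ('c'): new char, reset run to 1
  Position 6 ('a'): new char, reset run to 1
  Position 7 ('c'): new char, reset run to 1
  Position 8 ('b'): new char, reset run to 1
  Position 9 ('c'): new char, reset run to 1
  Position 10 ('a'): new char, reset run to 1
Longest run: 'c' with length 2

2


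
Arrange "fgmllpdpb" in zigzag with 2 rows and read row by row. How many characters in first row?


Zigzag "fgmllpdpb" into 2 rows:
Placing characters:
  'f' => row 0
  'g' => row 1
  'm' => row 0
  'l' => row 1
  'l' => row 0
  'p' => row 1
  'd' => row 0
  'p' => row 1
  'b' => row 0
Rows:
  Row 0: "fmldb"
  Row 1: "glpp"
First row length: 5

5


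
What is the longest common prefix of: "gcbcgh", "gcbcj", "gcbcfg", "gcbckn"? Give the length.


Words: gcbcgh, gcbcj, gcbcfg, gcbckn
  Position 0: all 'g' => match
  Position 1: all 'c' => match
  Position 2: all 'b' => match
  Position 3: all 'c' => match
  Position 4: ('g', 'j', 'f', 'k') => mismatch, stop
LCP = "gcbc" (length 4)

4


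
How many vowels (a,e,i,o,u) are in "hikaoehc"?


Input: hikaoehc
Checking each character:
  'h' at position 0: consonant
  'i' at position 1: vowel (running total: 1)
  'k' at position 2: consonant
  'a' at position 3: vowel (running total: 2)
  'o' at position 4: vowel (running total: 3)
  'e' at position 5: vowel (running total: 4)
  'h' at position 6: consonant
  'c' at position 7: consonant
Total vowels: 4

4


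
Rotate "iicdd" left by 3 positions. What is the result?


Input: "iicdd", rotate left by 3
First 3 characters: "iic"
Remaining characters: "dd"
Concatenate remaining + first: "dd" + "iic" = "ddiic"

ddiic


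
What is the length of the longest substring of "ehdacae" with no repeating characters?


Input: "ehdacae"
Sliding window (track last position of each char):
  Position 0 ('e'): window [0,0] length 1 -- new best
  Position 1 ('h'): window [0,1] length 2 -- new best
  Position 2 ('d'): window [0,2] length 3 -- new best
  Position 3 ('a'): window [0,3] length 4 -- new best
  Position 4 ('c'): window [0,4] length 5 -- new best
  Position 5 ('a'): repeat (last at 3), move window start to 4
  Position 5 ('a'): window [4,5] length 2
  Position 6 ('e'): window [4,6] length 3
Longest substring with no repeats: "ehdac" with length 5

5


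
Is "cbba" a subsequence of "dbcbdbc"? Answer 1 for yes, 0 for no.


Check if "cbba" is a subsequence of "dbcbdbc"
Greedy scan:
  Position 0 ('d'): no match needed
  Position 1 ('b'): no match needed
  Position 2 ('c'): matches sub[0] = 'c'
  Position 3 ('b'): matches sub[1] = 'b'
  Position 4 ('d'): no match needed
  Position 5 ('b'): matches sub[2] = 'b'
  Position 6 ('c'): no match needed
Only matched 3/4 characters => not a subsequence

0


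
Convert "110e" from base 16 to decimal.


Input: "110e" in base 16
Positional expansion:
  Digit '1' (value 1) x 16^3 = 4096
  Digit '1' (value 1) x 16^2 = 256
  Digit '0' (value 0) x 16^1 = 0
  Digit 'e' (value 14) x 16^0 = 14
Sum = 4366

4366


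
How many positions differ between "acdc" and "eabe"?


Comparing "acdc" and "eabe" position by position:
  Position 0: 'a' vs 'e' => DIFFER
  Position 1: 'c' vs 'a' => DIFFER
  Position 2: 'd' vs 'b' => DIFFER
  Position 3: 'c' vs 'e' => DIFFER
Positions that differ: 4

4


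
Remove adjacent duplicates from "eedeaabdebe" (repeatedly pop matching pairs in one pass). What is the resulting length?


Input: eedeaabdebe
Stack-based adjacent duplicate removal:
  Read 'e': push. Stack: e
  Read 'e': matches stack top 'e' => pop. Stack: (empty)
  Read 'd': push. Stack: d
  Read 'e': push. Stack: de
  Read 'a': push. Stack: dea
  Read 'a': matches stack top 'a' => pop. Stack: de
  Read 'b': push. Stack: deb
  Read 'd': push. Stack: debd
  Read 'e': push. Stack: debde
  Read 'b': push. Stack: debdeb
  Read 'e': push. Stack: debdebe
Final stack: "debdebe" (length 7)

7


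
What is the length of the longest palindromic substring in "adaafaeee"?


Input: "adaafaeee"
Checking substrings for palindromes:
  [0:3] "ada" (len 3) => palindrome
  [3:6] "afa" (len 3) => palindrome
  [6:9] "eee" (len 3) => palindrome
  [2:4] "aa" (len 2) => palindrome
  [6:8] "ee" (len 2) => palindrome
  [7:9] "ee" (len 2) => palindrome
Longest palindromic substring: "ada" with length 3

3


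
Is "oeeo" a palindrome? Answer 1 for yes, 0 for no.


Input: oeeo
Reversed: oeeo
  Compare pos 0 ('o') with pos 3 ('o'): match
  Compare pos 1 ('e') with pos 2 ('e'): match
Result: palindrome

1


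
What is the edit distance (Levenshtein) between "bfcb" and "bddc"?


Computing edit distance: "bfcb" -> "bddc"
DP table:
           b    d    d    c
      0    1    2    3    4
  b   1    0    1    2    3
  f   2    1    1    2    3
  c   3    2    2    2    2
  b   4    3    3    3    3
Edit distance = dp[4][4] = 3

3


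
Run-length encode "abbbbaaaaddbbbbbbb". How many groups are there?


Input: abbbbaaaaddbbbbbbb
Scanning for consecutive runs:
  Group 1: 'a' x 1 (positions 0-0)
  Group 2: 'b' x 4 (positions 1-4)
  Group 3: 'a' x 4 (positions 5-8)
  Group 4: 'd' x 2 (positions 9-10)
  Group 5: 'b' x 7 (positions 11-17)
Total groups: 5

5


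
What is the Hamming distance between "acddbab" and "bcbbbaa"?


Comparing "acddbab" and "bcbbbaa" position by position:
  Position 0: 'a' vs 'b' => differ
  Position 1: 'c' vs 'c' => same
  Position 2: 'd' vs 'b' => differ
  Position 3: 'd' vs 'b' => differ
  Position 4: 'b' vs 'b' => same
  Position 5: 'a' vs 'a' => same
  Position 6: 'b' vs 'a' => differ
Total differences (Hamming distance): 4

4


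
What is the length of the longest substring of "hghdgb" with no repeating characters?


Input: "hghdgb"
Sliding window (track last position of each char):
  Position 0 ('h'): window [0,0] length 1 -- new best
  Position 1 ('g'): window [0,1] length 2 -- new best
  Position 2 ('h'): repeat (last at 0), move window start to 1
  Position 2 ('h'): window [1,2] length 2
  Position 3 ('d'): window [1,3] length 3 -- new best
  Position 4 ('g'): repeat (last at 1), move window start to 2
  Position 4 ('g'): window [2,4] length 3
  Position 5 ('b'): window [2,5] length 4 -- new best
Longest substring with no repeats: "hdgb" with length 4

4


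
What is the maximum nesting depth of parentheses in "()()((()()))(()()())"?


Input: "()()((()()))(()()())"
Tracking depth:
  Position 0 '(': depth becomes 1
  Position 1 ')': depth becomes 0
  Position 2 '(': depth becomes 1
  Position 3 ')': depth becomes 0
  Position 4 '(': depth becomes 1
  Position 5 '(': depth becomes 2
  Position 6 '(': depth becomes 3
  Position 7 ')': depth becomes 2
  Position 8 '(': depth becomes 3
  Position 9 ')': depth becomes 2
  Position 10 ')': depth becomes 1
  Position 11 ')': depth becomes 0
  Position 12 '(': depth becomes 1
  Position 13 '(': depth becomes 2
  Position 14 ')': depth becomes 1
  Position 15 '(': depth becomes 2
  Position 16 ')': depth becomes 1
  Position 17 '(': depth becomes 2
  Position 18 ')': depth becomes 1
  Position 19 ')': depth becomes 0
Maximum depth reached: 3

3


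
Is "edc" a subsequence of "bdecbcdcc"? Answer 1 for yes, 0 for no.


Check if "edc" is a subsequence of "bdecbcdcc"
Greedy scan:
  Position 0 ('b'): no match needed
  Position 1 ('d'): no match needed
  Position 2 ('e'): matches sub[0] = 'e'
  Position 3 ('c'): no match needed
  Position 4 ('b'): no match needed
  Position 5 ('c'): no match needed
  Position 6 ('d'): matches sub[1] = 'd'
  Position 7 ('c'): matches sub[2] = 'c'
  Position 8 ('c'): no match needed
All 3 characters matched => is a subsequence

1


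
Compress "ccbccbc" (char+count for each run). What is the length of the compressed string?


Input: ccbccbc
Runs:
  'c' x 2 => "c2"
  'b' x 1 => "b1"
  'c' x 2 => "c2"
  'b' x 1 => "b1"
  'c' x 1 => "c1"
Compressed: "c2b1c2b1c1"
Compressed length: 10

10


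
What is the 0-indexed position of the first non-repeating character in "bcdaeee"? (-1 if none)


Input: bcdaeee
Character frequencies:
  'a': 1
  'b': 1
  'c': 1
  'd': 1
  'e': 3
Scanning left to right for freq == 1:
  Position 0 ('b'): unique! => answer = 0

0


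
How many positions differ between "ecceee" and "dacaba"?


Comparing "ecceee" and "dacaba" position by position:
  Position 0: 'e' vs 'd' => DIFFER
  Position 1: 'c' vs 'a' => DIFFER
  Position 2: 'c' vs 'c' => same
  Position 3: 'e' vs 'a' => DIFFER
  Position 4: 'e' vs 'b' => DIFFER
  Position 5: 'e' vs 'a' => DIFFER
Positions that differ: 5

5


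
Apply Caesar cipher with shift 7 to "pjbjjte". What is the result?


Caesar cipher: shift "pjbjjte" by 7
  'p' (pos 15) + 7 = pos 22 = 'w'
  'j' (pos 9) + 7 = pos 16 = 'q'
  'b' (pos 1) + 7 = pos 8 = 'i'
  'j' (pos 9) + 7 = pos 16 = 'q'
  'j' (pos 9) + 7 = pos 16 = 'q'
  't' (pos 19) + 7 = pos 0 = 'a'
  'e' (pos 4) + 7 = pos 11 = 'l'
Result: wqiqqal

wqiqqal


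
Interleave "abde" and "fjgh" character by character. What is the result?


Interleaving "abde" and "fjgh":
  Position 0: 'a' from first, 'f' from second => "af"
  Position 1: 'b' from first, 'j' from second => "bj"
  Position 2: 'd' from first, 'g' from second => "dg"
  Position 3: 'e' from first, 'h' from second => "eh"
Result: afbjdgeh

afbjdgeh


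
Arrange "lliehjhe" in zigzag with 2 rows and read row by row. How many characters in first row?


Zigzag "lliehjhe" into 2 rows:
Placing characters:
  'l' => row 0
  'l' => row 1
  'i' => row 0
  'e' => row 1
  'h' => row 0
  'j' => row 1
  'h' => row 0
  'e' => row 1
Rows:
  Row 0: "lihh"
  Row 1: "leje"
First row length: 4

4


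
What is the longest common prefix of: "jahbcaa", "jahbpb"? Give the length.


Words: jahbcaa, jahbpb
  Position 0: all 'j' => match
  Position 1: all 'a' => match
  Position 2: all 'h' => match
  Position 3: all 'b' => match
  Position 4: ('c', 'p') => mismatch, stop
LCP = "jahb" (length 4)

4


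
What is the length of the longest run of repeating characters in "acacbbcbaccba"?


Input: "acacbbcbaccba"
Scanning for longest run:
  Position 1 ('c'): new char, reset run to 1
  Position 2 ('a'): new char, reset run to 1
  Position 3 ('c'): new char, reset run to 1
  Position 4 ('b'): new char, reset run to 1
  Position 5 ('b'): continues run of 'b', length=2
  Position 6 ('c'): new char, reset run to 1
  Position 7 ('b'): new char, reset run to 1
  Position 8 ('a'): new char, reset run to 1
  Position 9 ('c'): new char, reset run to 1
  Position 10 ('c'): continues run of 'c', length=2
  Position 11 ('b'): new char, reset run to 1
  Position 12 ('a'): new char, reset run to 1
Longest run: 'b' with length 2

2


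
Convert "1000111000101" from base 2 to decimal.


Input: "1000111000101" in base 2
Positional expansion:
  Digit '1' (value 1) x 2^12 = 4096
  Digit '0' (value 0) x 2^11 = 0
  Digit '0' (value 0) x 2^10 = 0
  Digit '0' (value 0) x 2^9 = 0
  Digit '1' (value 1) x 2^8 = 256
  Digit '1' (value 1) x 2^7 = 128
  Digit '1' (value 1) x 2^6 = 64
  Digit '0' (value 0) x 2^5 = 0
  Digit '0' (value 0) x 2^4 = 0
  Digit '0' (value 0) x 2^3 = 0
  Digit '1' (value 1) x 2^2 = 4
  Digit '0' (value 0) x 2^1 = 0
  Digit '1' (value 1) x 2^0 = 1
Sum = 4549

4549


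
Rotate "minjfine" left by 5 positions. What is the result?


Input: "minjfine", rotate left by 5
First 5 characters: "minjf"
Remaining characters: "ine"
Concatenate remaining + first: "ine" + "minjf" = "ineminjf"

ineminjf


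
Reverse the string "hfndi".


Input: hfndi
Reading characters right to left:
  Position 4: 'i'
  Position 3: 'd'
  Position 2: 'n'
  Position 1: 'f'
  Position 0: 'h'
Reversed: idnfh

idnfh


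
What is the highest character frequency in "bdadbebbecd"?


Input: bdadbebbecd
Character counts:
  'a': 1
  'b': 4
  'c': 1
  'd': 3
  'e': 2
Maximum frequency: 4

4


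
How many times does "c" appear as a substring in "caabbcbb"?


Searching for "c" in "caabbcbb"
Scanning each position:
  Position 0: "c" => MATCH
  Position 1: "a" => no
  Position 2: "a" => no
  Position 3: "b" => no
  Position 4: "b" => no
  Position 5: "c" => MATCH
  Position 6: "b" => no
  Position 7: "b" => no
Total occurrences: 2

2


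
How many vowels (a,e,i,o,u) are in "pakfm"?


Input: pakfm
Checking each character:
  'p' at position 0: consonant
  'a' at position 1: vowel (running total: 1)
  'k' at position 2: consonant
  'f' at position 3: consonant
  'm' at position 4: consonant
Total vowels: 1

1


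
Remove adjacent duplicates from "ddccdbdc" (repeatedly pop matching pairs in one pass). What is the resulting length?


Input: ddccdbdc
Stack-based adjacent duplicate removal:
  Read 'd': push. Stack: d
  Read 'd': matches stack top 'd' => pop. Stack: (empty)
  Read 'c': push. Stack: c
  Read 'c': matches stack top 'c' => pop. Stack: (empty)
  Read 'd': push. Stack: d
  Read 'b': push. Stack: db
  Read 'd': push. Stack: dbd
  Read 'c': push. Stack: dbdc
Final stack: "dbdc" (length 4)

4


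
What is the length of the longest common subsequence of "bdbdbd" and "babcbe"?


LCS of "bdbdbd" and "babcbe"
DP table:
           b    a    b    c    b    e
      0    0    0    0    0    0    0
  b   0    1    1    1    1    1    1
  d   0    1    1    1    1    1    1
  b   0    1    1    2    2    2    2
  d   0    1    1    2    2    2    2
  b   0    1    1    2    2    3    3
  d   0    1    1    2    2    3    3
LCS length = dp[6][6] = 3

3


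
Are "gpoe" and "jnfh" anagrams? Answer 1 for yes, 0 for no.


Strings: "gpoe", "jnfh"
Sorted first:  egop
Sorted second: fhjn
Differ at position 0: 'e' vs 'f' => not anagrams

0


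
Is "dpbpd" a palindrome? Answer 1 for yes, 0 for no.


Input: dpbpd
Reversed: dpbpd
  Compare pos 0 ('d') with pos 4 ('d'): match
  Compare pos 1 ('p') with pos 3 ('p'): match
Result: palindrome

1


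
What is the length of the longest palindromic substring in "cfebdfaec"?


Input: "cfebdfaec"
Checking substrings for palindromes:
  No multi-char palindromic substrings found
Longest palindromic substring: "c" with length 1

1


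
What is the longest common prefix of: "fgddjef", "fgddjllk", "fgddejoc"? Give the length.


Words: fgddjef, fgddjllk, fgddejoc
  Position 0: all 'f' => match
  Position 1: all 'g' => match
  Position 2: all 'd' => match
  Position 3: all 'd' => match
  Position 4: ('j', 'j', 'e') => mismatch, stop
LCP = "fgdd" (length 4)

4


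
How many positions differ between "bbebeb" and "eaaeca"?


Comparing "bbebeb" and "eaaeca" position by position:
  Position 0: 'b' vs 'e' => DIFFER
  Position 1: 'b' vs 'a' => DIFFER
  Position 2: 'e' vs 'a' => DIFFER
  Position 3: 'b' vs 'e' => DIFFER
  Position 4: 'e' vs 'c' => DIFFER
  Position 5: 'b' vs 'a' => DIFFER
Positions that differ: 6

6


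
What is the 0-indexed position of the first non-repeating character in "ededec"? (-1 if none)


Input: ededec
Character frequencies:
  'c': 1
  'd': 2
  'e': 3
Scanning left to right for freq == 1:
  Position 0 ('e'): freq=3, skip
  Position 1 ('d'): freq=2, skip
  Position 2 ('e'): freq=3, skip
  Position 3 ('d'): freq=2, skip
  Position 4 ('e'): freq=3, skip
  Position 5 ('c'): unique! => answer = 5

5
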